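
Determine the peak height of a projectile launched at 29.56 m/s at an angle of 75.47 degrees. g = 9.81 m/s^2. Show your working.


H = (v*sin(theta))^2 / (2*g)
vy = v*sin(theta) = 29.56 * sin(75.47 deg) = 28.6146 m/s
H = vy^2 / (2*g) = 818.7933 / (2*9.81)
H = 818.7933 / 19.62 = 41.7326 m

41.7326 m


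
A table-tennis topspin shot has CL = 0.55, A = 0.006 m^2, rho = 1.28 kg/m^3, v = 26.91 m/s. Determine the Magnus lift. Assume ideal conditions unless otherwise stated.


FM = 0.5 * CL * rho * A * v^2
FM = 0.5 * 0.55 * 1.28 * 0.006 * 26.91^2
v^2 = 724.1481
FM = 0.5 * 0.55 * 1.28 * 0.006 * 724.1481 = 1.5294 N

1.5294 N


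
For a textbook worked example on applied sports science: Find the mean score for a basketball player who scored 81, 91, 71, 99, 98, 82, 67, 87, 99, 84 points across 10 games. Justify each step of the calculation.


Average = sum / n
Sum = 859
Average = 859 / 10 = 85.9

85.9


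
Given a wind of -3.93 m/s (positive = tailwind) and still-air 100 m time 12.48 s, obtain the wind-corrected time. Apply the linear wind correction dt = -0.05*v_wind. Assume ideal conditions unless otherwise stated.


dt = -0.05 * v_wind = -0.05 * -3.93 = 0.1965 s
t_corrected = t_still + dt = 12.48 + (0.1965)
t_corrected = 12.6765 s

12.6765 s


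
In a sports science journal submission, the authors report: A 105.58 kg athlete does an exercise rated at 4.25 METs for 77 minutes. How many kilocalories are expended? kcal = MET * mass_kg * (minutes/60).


kcal = MET * mass * time_hr
Convert time: 77 min = 1.2833 hr
kcal = 4.25 * 105.58 * 1.2833
kcal = 575.8509 kcal

575.8509 kcal


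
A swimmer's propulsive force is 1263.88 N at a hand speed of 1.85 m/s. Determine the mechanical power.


P = F * v
P = 1263.88 * 1.85
P = 2338.178 W

2338.178 W


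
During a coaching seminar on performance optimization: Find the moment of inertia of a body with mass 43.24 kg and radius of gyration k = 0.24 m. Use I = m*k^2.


I = m * k^2
I = 43.24 * 0.24^2
I = 43.24 * 0.0576 = 2.4906 kg*m^2

2.4906 kg*m^2


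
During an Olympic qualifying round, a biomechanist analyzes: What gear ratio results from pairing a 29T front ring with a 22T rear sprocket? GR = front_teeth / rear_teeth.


GR = front_teeth / rear_teeth
GR = 29 / 22
GR = 1.3182

1.3182


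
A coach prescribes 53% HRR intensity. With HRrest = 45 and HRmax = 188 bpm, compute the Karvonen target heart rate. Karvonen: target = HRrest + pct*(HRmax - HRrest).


Target = HRrest + pct*(HRmax - HRrest)
Heart rate reserve = HRmax - HRrest = 188 - 45 = 143 bpm
Fraction = 53% = 0.53
Target = 45 + 0.53 * 143
Target = 45 + 75.79 = 120.79 bpm

120.79 bpm


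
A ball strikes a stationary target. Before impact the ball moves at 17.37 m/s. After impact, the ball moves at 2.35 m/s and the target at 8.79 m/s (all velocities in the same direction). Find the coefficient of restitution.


e = (v2_after - v1_after) / (v1_before - v2_before)
Numerator = 8.79 - 2.35 = 6.44
Denominator = 17.37 - 0 = 17.37
e = 6.44 / 17.37 = 0.3708

0.3708


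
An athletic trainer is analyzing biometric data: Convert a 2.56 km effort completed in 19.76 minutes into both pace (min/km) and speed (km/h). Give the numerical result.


Pace = time / distance = 19.76 min / 2.56 km = 7.7188 min/km
Speed = distance / time_in_hours = 2.56 / 0.3293 hr
Speed = 7.7733 km/h

7.7188 min/km, 7.7733 km/h


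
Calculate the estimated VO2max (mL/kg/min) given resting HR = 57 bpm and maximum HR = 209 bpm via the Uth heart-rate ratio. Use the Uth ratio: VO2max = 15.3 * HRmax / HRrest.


VO2max = 15.3 * HRmax / HRrest
VO2max = 15.3 * 209 / 57
VO2max = 3197.7 / 57 = 56.1 mL/kg/min

56.1 mL/kg/min


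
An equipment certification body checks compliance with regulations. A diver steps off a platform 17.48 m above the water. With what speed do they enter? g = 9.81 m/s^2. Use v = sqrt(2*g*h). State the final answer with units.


v = sqrt(2 * g * h)
v = sqrt(2 * 9.81 * 17.48)
v = sqrt(342.9576) = 18.5191 m/s

18.5191 m/s


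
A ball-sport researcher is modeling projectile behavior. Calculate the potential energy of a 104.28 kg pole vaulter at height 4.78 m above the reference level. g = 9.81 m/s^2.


PE = m * g * h
PE = 104.28 * 9.81 * 4.78
PE = 1022.9868 * 4.78 = 4889.8769 J

4889.8769 J


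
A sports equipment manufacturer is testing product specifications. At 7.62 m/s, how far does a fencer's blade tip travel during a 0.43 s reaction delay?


d = v * t
d = 7.62 * 0.43
d = 3.2766 m

3.2766 m


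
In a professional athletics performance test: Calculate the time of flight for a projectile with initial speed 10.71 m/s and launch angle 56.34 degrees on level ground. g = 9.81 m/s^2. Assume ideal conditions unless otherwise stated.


T = 2*v*sin(theta)/g
sin(theta) = sin(56.34 deg) = 0.8323
T = 2*10.71*0.8323 / 9.81
T = 17.8288 / 9.81 = 1.8174 s

1.8174 s


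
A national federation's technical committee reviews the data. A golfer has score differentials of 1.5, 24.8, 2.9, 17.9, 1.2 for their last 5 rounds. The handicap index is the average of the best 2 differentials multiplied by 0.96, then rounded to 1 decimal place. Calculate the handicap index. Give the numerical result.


All differentials: 1.5, 24.8, 2.9, 17.9, 1.2
Sorted: 1.2, 1.5, 2.9, 17.9, 24.8
Best 2: 1.2, 1.5
Average of best = 2.7 / 2 = 1.35
Raw index = 1.35 * 0.96 = 1.296
Handicap index = round(1.296, 1) = 1.3

1.3


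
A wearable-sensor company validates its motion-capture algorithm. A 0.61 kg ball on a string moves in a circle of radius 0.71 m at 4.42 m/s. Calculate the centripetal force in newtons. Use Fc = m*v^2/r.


Fc = m * v^2 / r
v^2 = 4.42^2 = 19.5364
Fc = 0.61 * 19.5364 / 0.71
Fc = 11.9172 / 0.71 = 16.7848 N

16.7848 N


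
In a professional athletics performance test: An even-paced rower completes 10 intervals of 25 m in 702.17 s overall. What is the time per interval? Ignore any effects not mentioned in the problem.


Split time = total_time / n_laps = 702.17 / 10
Split time = 70.217 s per lap

70.217 s


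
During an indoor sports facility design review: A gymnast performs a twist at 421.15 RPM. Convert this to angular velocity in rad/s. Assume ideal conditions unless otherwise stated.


omega = RPM * 2 * pi / 60
omega = 421.15 * 2 * 3.14159 / 60
omega = 2646.1635 / 60 = 44.1027 rad/s

44.1027 rad/s


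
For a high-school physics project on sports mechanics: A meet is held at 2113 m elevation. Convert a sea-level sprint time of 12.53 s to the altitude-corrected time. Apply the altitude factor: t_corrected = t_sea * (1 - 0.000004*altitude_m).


Correction factor = 1 - 0.000004 * 2113 = 0.991548
t_corrected = t_sea * factor = 12.53 * 0.991548
t_corrected = 12.4241 s

12.4241 s


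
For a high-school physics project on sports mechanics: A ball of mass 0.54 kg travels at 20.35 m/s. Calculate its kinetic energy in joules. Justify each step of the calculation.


KE = 0.5 * m * v^2
KE = 0.5 * 0.54 * 20.35^2
KE = 0.5 * 0.54 * 414.1225 = 111.8131 J

111.8131 J


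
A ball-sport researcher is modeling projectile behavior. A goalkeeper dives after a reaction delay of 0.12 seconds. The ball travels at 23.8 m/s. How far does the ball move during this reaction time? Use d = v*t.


d = v * t
d = 23.8 * 0.12
d = 2.856 m

2.856 m


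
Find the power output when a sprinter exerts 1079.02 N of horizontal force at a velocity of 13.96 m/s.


P = F * v
P = 1079.02 * 13.96
P = 15063.1192 W

15063.1192 W


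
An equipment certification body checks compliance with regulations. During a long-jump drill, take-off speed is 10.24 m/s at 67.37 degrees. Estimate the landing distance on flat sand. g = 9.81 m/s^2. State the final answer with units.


R = v^2 * sin(2*theta) / g
Convert angle to radians: theta = 67.37 deg = 1.1758 rad
sin(2*theta) = sin(2.3517) = 0.7103
R = 10.24^2 * 0.7103 / 9.81
R = 104.8576 * 0.7103 / 9.81 = 7.5924 m

7.5924 m


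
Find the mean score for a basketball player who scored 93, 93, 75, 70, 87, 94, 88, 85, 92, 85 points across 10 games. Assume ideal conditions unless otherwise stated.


Average = sum / n
Sum = 862
Average = 862 / 10 = 86.2

86.2


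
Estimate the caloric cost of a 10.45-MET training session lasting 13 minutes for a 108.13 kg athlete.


kcal = MET * mass * time_hr
Convert time: 13 min = 0.2167 hr
kcal = 10.45 * 108.13 * 0.2167
kcal = 244.8243 kcal

244.8243 kcal


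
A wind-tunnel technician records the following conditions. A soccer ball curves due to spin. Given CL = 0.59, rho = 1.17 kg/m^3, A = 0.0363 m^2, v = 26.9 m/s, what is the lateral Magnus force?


FM = 0.5 * CL * rho * A * v^2
FM = 0.5 * 0.59 * 1.17 * 0.0363 * 26.9^2
v^2 = 723.61
FM = 0.5 * 0.59 * 1.17 * 0.0363 * 723.61 = 9.0661 N

9.0661 N


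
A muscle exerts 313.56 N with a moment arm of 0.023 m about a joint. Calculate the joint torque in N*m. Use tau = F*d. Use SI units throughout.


tau = F * d
tau = 313.56 * 0.023
tau = 7.2119 N*m

7.2119 N*m


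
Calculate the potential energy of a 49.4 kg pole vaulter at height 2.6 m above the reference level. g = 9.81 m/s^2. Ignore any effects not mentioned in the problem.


PE = m * g * h
PE = 49.4 * 9.81 * 2.6
PE = 484.614 * 2.6 = 1259.9964 J

1259.9964 J


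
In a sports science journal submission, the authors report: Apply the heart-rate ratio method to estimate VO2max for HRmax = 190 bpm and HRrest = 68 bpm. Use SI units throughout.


VO2max = 15.3 * HRmax / HRrest
VO2max = 15.3 * 190 / 68
VO2max = 2907 / 68 = 42.75 mL/kg/min

42.75 mL/kg/min


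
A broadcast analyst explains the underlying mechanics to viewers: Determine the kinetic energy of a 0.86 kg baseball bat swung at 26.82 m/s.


KE = 0.5 * m * v^2
KE = 0.5 * 0.86 * 26.82^2
KE = 0.5 * 0.86 * 719.3124 = 309.3043 J

309.3043 J


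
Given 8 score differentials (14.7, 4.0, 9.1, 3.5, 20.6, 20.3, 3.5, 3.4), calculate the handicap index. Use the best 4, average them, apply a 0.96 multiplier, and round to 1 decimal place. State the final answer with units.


All differentials: 14.7, 4.0, 9.1, 3.5, 20.6, 20.3, 3.5, 3.4
Sorted: 3.4, 3.5, 3.5, 4.0, 9.1, 14.7, 20.3, 20.6
Best 4: 3.4, 3.5, 3.5, 4.0
Average of best = 14.4 / 4 = 3.6
Raw index = 3.6 * 0.96 = 3.456
Handicap index = round(3.456, 1) = 3.5

3.5


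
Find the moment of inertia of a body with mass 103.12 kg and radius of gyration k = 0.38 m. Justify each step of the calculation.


I = m * k^2
I = 103.12 * 0.38^2
I = 103.12 * 0.1444 = 14.8905 kg*m^2

14.8905 kg*m^2


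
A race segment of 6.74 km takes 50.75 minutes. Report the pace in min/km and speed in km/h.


Pace = time / distance = 50.75 min / 6.74 km = 7.5297 min/km
Speed = distance / time_in_hours = 6.74 / 0.8458 hr
Speed = 7.9685 km/h

7.5297 min/km, 7.9685 km/h


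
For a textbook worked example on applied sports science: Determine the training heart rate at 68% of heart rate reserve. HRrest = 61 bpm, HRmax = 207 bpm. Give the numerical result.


Target = HRrest + pct*(HRmax - HRrest)
Heart rate reserve = HRmax - HRrest = 207 - 61 = 146 bpm
Fraction = 68% = 0.68
Target = 61 + 0.68 * 146
Target = 61 + 99.28 = 160.28 bpm

160.28 bpm


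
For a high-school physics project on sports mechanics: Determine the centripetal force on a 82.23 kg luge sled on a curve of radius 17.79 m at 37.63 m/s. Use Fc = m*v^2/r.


Fc = m * v^2 / r
v^2 = 37.63^2 = 1416.0169
Fc = 82.23 * 1416.0169 / 17.79
Fc = 116439.0697 / 17.79 = 6545.1978 N

6545.1978 N


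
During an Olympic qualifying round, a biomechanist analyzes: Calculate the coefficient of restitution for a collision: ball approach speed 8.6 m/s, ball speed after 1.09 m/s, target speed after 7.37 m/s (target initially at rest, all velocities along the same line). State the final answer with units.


e = (v2_after - v1_after) / (v1_before - v2_before)
Numerator = 7.37 - 1.09 = 6.28
Denominator = 8.6 - 0 = 8.6
e = 6.28 / 8.6 = 0.7302

0.7302


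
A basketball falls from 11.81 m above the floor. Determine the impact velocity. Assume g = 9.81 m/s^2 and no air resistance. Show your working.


v = sqrt(2 * g * h)
v = sqrt(2 * 9.81 * 11.81)
v = sqrt(231.7122) = 15.2221 m/s

15.2221 m/s


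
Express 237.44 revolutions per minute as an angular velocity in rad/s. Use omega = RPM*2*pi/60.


omega = RPM * 2 * pi / 60
omega = 237.44 * 2 * 3.14159 / 60
omega = 1491.8795 / 60 = 24.8647 rad/s

24.8647 rad/s


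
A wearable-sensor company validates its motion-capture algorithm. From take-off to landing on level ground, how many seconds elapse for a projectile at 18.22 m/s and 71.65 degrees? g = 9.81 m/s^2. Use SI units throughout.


T = 2*v*sin(theta)/g
sin(theta) = sin(71.65 deg) = 0.9492
T = 2*18.22*0.9492 / 9.81
T = 34.5871 / 9.81 = 3.5257 s

3.5257 s


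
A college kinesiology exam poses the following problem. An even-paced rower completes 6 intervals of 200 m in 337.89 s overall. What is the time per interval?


Split time = total_time / n_laps = 337.89 / 6
Split time = 56.315 s per lap

56.315 s


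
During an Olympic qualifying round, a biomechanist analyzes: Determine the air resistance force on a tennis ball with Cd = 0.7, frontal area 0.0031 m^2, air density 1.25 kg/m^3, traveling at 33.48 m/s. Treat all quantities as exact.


Fd = 0.5 * Cd * rho * A * v^2
Fd = 0.5 * 0.7 * 1.25 * 0.0031 * 33.48^2
v^2 = 1120.9104
Fd = 0.5 * 0.7 * 1.25 * 0.0031 * 1120.9104 = 1.5202 N

1.5202 N


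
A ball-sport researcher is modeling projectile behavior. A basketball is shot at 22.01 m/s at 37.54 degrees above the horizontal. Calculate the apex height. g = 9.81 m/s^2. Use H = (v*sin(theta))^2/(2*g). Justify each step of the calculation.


H = (v*sin(theta))^2 / (2*g)
vy = v*sin(theta) = 22.01 * sin(37.54 deg) = 13.411 m/s
H = vy^2 / (2*g) = 179.8556 / (2*9.81)
H = 179.8556 / 19.62 = 9.167 m

9.167 m


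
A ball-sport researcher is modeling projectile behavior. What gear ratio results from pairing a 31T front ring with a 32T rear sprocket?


GR = front_teeth / rear_teeth
GR = 31 / 32
GR = 0.9688

0.9688


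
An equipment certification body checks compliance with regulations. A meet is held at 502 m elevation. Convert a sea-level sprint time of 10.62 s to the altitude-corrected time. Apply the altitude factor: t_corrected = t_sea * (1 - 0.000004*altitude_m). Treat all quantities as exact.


Correction factor = 1 - 0.000004 * 502 = 0.997992
t_corrected = t_sea * factor = 10.62 * 0.997992
t_corrected = 10.5987 s

10.5987 s


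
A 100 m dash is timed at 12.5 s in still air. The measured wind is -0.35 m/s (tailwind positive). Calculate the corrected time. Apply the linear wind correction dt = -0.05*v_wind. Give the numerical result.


dt = -0.05 * v_wind = -0.05 * -0.35 = 0.0175 s
t_corrected = t_still + dt = 12.5 + (0.0175)
t_corrected = 12.5175 s

12.5175 s


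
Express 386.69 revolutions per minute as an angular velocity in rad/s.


omega = RPM * 2 * pi / 60
omega = 386.69 * 2 * 3.14159 / 60
omega = 2429.6449 / 60 = 40.4941 rad/s

40.4941 rad/s


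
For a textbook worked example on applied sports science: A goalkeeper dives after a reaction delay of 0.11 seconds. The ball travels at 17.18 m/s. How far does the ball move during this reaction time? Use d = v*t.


d = v * t
d = 17.18 * 0.11
d = 1.8898 m

1.8898 m


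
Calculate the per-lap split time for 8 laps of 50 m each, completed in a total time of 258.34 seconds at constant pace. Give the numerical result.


Split time = total_time / n_laps = 258.34 / 8
Split time = 32.2925 s per lap

32.2925 s


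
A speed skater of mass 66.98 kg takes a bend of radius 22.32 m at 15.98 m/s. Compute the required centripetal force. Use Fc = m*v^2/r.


Fc = m * v^2 / r
v^2 = 15.98^2 = 255.3604
Fc = 66.98 * 255.3604 / 22.32
Fc = 17104.0396 / 22.32 = 766.31 N

766.31 N


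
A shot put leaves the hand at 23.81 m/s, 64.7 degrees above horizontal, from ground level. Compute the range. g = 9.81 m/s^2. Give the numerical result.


R = v^2 * sin(2*theta) / g
Convert angle to radians: theta = 64.7 deg = 1.1292 rad
sin(2*theta) = sin(2.2585) = 0.7727
R = 23.81^2 * 0.7727 / 9.81
R = 566.9161 * 0.7727 / 9.81 = 44.656 m

44.656 m


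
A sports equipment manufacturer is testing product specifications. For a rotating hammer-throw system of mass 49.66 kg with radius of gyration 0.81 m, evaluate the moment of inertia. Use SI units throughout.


I = m * k^2
I = 49.66 * 0.81^2
I = 49.66 * 0.6561 = 32.5819 kg*m^2

32.5819 kg*m^2


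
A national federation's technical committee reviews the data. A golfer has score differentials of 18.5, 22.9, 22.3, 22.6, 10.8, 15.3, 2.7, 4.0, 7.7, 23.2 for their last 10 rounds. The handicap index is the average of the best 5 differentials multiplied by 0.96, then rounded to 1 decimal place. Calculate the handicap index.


All differentials: 18.5, 22.9, 22.3, 22.6, 10.8, 15.3, 2.7, 4.0, 7.7, 23.2
Sorted: 2.7, 4.0, 7.7, 10.8, 15.3, 18.5, 22.3, 22.6, 22.9, 23.2
Best 5: 2.7, 4.0, 7.7, 10.8, 15.3
Average of best = 40.5 / 5 = 8.1
Raw index = 8.1 * 0.96 = 7.776
Handicap index = round(7.776, 1) = 7.8

7.8


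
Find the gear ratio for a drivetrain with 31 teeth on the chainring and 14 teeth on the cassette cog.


GR = front_teeth / rear_teeth
GR = 31 / 14
GR = 2.2143

2.2143


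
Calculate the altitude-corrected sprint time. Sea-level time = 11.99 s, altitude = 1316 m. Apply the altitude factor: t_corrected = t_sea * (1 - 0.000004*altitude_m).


Correction factor = 1 - 0.000004 * 1316 = 0.994736
t_corrected = t_sea * factor = 11.99 * 0.994736
t_corrected = 11.9269 s

11.9269 s


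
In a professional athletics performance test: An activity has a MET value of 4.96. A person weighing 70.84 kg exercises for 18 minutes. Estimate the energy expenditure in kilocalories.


kcal = MET * mass * time_hr
Convert time: 18 min = 0.3 hr
kcal = 4.96 * 70.84 * 0.3
kcal = 105.4099 kcal

105.4099 kcal


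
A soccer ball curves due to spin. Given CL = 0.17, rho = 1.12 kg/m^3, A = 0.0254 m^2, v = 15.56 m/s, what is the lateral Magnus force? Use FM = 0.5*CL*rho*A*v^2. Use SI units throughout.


FM = 0.5 * CL * rho * A * v^2
FM = 0.5 * 0.17 * 1.12 * 0.0254 * 15.56^2
v^2 = 242.1136
FM = 0.5 * 0.17 * 1.12 * 0.0254 * 242.1136 = 0.5855 N

0.5855 N


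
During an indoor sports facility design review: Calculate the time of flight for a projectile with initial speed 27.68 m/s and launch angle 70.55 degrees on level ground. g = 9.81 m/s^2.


T = 2*v*sin(theta)/g
sin(theta) = sin(70.55 deg) = 0.9429
T = 2*27.68*0.9429 / 9.81
T = 52.2007 / 9.81 = 5.3212 s

5.3212 s


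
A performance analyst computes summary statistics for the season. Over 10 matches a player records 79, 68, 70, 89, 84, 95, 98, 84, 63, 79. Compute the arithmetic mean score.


Average = sum / n
Sum = 809
Average = 809 / 10 = 80.9

80.9


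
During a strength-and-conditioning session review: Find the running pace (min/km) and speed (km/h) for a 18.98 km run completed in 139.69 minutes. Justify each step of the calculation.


Pace = time / distance = 139.69 min / 18.98 km = 7.3599 min/km
Speed = distance / time_in_hours = 18.98 / 2.3282 hr
Speed = 8.1523 km/h

7.3599 min/km, 8.1523 km/h


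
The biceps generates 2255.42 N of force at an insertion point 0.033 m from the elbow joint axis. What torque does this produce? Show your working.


tau = F * d
tau = 2255.42 * 0.033
tau = 74.4289 N*m

74.4289 N*m


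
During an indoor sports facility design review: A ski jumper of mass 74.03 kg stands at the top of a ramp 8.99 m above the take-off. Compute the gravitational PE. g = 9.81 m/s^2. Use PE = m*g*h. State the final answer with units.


PE = m * g * h
PE = 74.03 * 9.81 * 8.99
PE = 726.2343 * 8.99 = 6528.8464 J

6528.8464 J


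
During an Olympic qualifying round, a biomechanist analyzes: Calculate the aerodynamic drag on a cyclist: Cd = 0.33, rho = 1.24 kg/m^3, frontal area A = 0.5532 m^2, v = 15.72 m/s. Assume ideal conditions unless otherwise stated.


Fd = 0.5 * Cd * rho * A * v^2
Fd = 0.5 * 0.33 * 1.24 * 0.5532 * 15.72^2
v^2 = 247.1184
Fd = 0.5 * 0.33 * 1.24 * 0.5532 * 247.1184 = 27.97 N

27.97 N


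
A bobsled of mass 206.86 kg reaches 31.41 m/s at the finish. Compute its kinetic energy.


KE = 0.5 * m * v^2
KE = 0.5 * 206.86 * 31.41^2
KE = 0.5 * 206.86 * 986.5881 = 102042.8072 J

102042.8072 J


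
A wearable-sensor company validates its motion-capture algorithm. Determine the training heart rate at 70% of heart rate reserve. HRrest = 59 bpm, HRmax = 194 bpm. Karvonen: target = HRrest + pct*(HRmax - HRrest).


Target = HRrest + pct*(HRmax - HRrest)
Heart rate reserve = HRmax - HRrest = 194 - 59 = 135 bpm
Fraction = 70% = 0.7
Target = 59 + 0.7 * 135
Target = 59 + 94.5 = 153.5 bpm

153.5 bpm


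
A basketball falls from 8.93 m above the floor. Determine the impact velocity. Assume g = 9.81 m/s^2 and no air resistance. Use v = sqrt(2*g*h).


v = sqrt(2 * g * h)
v = sqrt(2 * 9.81 * 8.93)
v = sqrt(175.2066) = 13.2366 m/s

13.2366 m/s


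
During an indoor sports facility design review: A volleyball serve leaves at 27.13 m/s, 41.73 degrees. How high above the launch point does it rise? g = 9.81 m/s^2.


H = (v*sin(theta))^2 / (2*g)
vy = v*sin(theta) = 27.13 * sin(41.73 deg) = 18.0583 m/s
H = vy^2 / (2*g) = 326.1023 / (2*9.81)
H = 326.1023 / 19.62 = 16.6209 m

16.6209 m


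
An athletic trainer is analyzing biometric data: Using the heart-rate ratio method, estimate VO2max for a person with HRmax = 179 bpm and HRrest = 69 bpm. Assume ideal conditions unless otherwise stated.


VO2max = 15.3 * HRmax / HRrest
VO2max = 15.3 * 179 / 69
VO2max = 2738.7 / 69 = 39.6913 mL/kg/min

39.6913 mL/kg/min


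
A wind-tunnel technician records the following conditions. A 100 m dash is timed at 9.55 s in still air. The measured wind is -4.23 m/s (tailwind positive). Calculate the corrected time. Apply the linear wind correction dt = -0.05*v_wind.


dt = -0.05 * v_wind = -0.05 * -4.23 = 0.2115 s
t_corrected = t_still + dt = 9.55 + (0.2115)
t_corrected = 9.7615 s

9.7615 s


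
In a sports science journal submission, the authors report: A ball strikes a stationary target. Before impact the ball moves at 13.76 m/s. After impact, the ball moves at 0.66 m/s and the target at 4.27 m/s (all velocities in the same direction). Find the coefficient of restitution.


e = (v2_after - v1_after) / (v1_before - v2_before)
Numerator = 4.27 - 0.66 = 3.61
Denominator = 13.76 - 0 = 13.76
e = 3.61 / 13.76 = 0.2624

0.2624


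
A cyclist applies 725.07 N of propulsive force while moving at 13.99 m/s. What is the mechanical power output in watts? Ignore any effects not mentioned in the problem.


P = F * v
P = 725.07 * 13.99
P = 10143.7293 W

10143.7293 W


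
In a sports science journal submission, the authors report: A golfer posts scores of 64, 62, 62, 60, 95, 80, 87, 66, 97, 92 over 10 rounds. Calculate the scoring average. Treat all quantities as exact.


Average = sum / n
Sum = 765
Average = 765 / 10 = 76.5

76.5


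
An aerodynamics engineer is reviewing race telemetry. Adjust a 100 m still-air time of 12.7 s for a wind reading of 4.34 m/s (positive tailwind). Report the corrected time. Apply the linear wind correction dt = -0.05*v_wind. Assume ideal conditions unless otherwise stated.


dt = -0.05 * v_wind = -0.05 * 4.34 = -0.217 s
t_corrected = t_still + dt = 12.7 + (-0.217)
t_corrected = 12.483 s

12.483 s


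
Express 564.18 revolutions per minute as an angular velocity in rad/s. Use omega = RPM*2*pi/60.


omega = RPM * 2 * pi / 60
omega = 564.18 * 2 * 3.14159 / 60
omega = 3544.8475 / 60 = 59.0808 rad/s

59.0808 rad/s


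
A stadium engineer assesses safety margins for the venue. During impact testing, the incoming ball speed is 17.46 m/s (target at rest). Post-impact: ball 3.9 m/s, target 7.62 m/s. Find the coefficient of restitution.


e = (v2_after - v1_after) / (v1_before - v2_before)
Numerator = 7.62 - 3.9 = 3.72
Denominator = 17.46 - 0 = 17.46
e = 3.72 / 17.46 = 0.2131

0.2131


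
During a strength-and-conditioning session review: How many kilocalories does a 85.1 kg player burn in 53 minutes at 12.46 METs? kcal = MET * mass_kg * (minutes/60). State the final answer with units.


kcal = MET * mass * time_hr
Convert time: 53 min = 0.8833 hr
kcal = 12.46 * 85.1 * 0.8833
kcal = 936.639 kcal

936.639 kcal


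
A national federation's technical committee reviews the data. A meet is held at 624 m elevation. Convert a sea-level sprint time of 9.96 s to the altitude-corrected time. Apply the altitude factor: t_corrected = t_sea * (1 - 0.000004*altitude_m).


Correction factor = 1 - 0.000004 * 624 = 0.997504
t_corrected = t_sea * factor = 9.96 * 0.997504
t_corrected = 9.9351 s

9.9351 s


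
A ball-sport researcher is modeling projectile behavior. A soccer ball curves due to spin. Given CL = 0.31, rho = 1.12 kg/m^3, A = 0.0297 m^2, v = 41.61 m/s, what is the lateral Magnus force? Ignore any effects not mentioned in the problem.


FM = 0.5 * CL * rho * A * v^2
FM = 0.5 * 0.31 * 1.12 * 0.0297 * 41.61^2
v^2 = 1731.3921
FM = 0.5 * 0.31 * 1.12 * 0.0297 * 1731.3921 = 8.9269 N

8.9269 N


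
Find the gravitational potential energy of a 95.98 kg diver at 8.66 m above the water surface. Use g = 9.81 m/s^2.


PE = m * g * h
PE = 95.98 * 9.81 * 8.66
PE = 941.5638 * 8.66 = 8153.9425 J

8153.9425 J


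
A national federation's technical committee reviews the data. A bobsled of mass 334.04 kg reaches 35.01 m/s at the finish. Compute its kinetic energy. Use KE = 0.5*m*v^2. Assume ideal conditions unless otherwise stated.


KE = 0.5 * m * v^2
KE = 0.5 * 334.04 * 35.01^2
KE = 0.5 * 334.04 * 1225.7001 = 204716.4307 J

204716.4307 J


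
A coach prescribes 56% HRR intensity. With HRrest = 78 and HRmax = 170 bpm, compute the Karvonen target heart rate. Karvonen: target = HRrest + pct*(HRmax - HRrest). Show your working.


Target = HRrest + pct*(HRmax - HRrest)
Heart rate reserve = HRmax - HRrest = 170 - 78 = 92 bpm
Fraction = 56% = 0.56
Target = 78 + 0.56 * 92
Target = 78 + 51.52 = 129.52 bpm

129.52 bpm


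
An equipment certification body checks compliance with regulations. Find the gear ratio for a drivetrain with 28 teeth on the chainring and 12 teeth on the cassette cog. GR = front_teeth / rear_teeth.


GR = front_teeth / rear_teeth
GR = 28 / 12
GR = 2.3333

2.3333


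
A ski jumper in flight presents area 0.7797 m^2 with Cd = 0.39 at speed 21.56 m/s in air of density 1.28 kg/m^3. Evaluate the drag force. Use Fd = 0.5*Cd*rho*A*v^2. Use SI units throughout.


Fd = 0.5 * Cd * rho * A * v^2
Fd = 0.5 * 0.39 * 1.28 * 0.7797 * 21.56^2
v^2 = 464.8336
Fd = 0.5 * 0.39 * 1.28 * 0.7797 * 464.8336 = 90.4627 N

90.4627 N


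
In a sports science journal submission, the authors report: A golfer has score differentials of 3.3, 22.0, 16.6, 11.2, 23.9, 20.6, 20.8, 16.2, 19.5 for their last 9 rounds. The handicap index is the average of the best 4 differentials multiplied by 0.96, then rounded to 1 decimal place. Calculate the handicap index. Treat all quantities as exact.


All differentials: 3.3, 22.0, 16.6, 11.2, 23.9, 20.6, 20.8, 16.2, 19.5
Sorted: 3.3, 11.2, 16.2, 16.6, 19.5, 20.6, 20.8, 22.0, 23.9
Best 4: 3.3, 11.2, 16.2, 16.6
Average of best = 47.3 / 4 = 11.825
Raw index = 11.825 * 0.96 = 11.352
Handicap index = round(11.352, 1) = 11.4

11.4


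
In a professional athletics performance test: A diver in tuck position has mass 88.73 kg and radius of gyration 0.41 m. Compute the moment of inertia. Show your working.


I = m * k^2
I = 88.73 * 0.41^2
I = 88.73 * 0.1681 = 14.9155 kg*m^2

14.9155 kg*m^2


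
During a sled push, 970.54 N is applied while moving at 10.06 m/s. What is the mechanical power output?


P = F * v
P = 970.54 * 10.06
P = 9763.6324 W

9763.6324 W


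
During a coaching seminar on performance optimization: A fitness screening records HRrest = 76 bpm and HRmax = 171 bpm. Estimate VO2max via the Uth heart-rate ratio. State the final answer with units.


VO2max = 15.3 * HRmax / HRrest
VO2max = 15.3 * 171 / 76
VO2max = 2616.3 / 76 = 34.425 mL/kg/min

34.425 mL/kg/min


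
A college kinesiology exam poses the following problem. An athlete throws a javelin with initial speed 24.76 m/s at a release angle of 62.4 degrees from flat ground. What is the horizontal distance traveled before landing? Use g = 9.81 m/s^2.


R = v^2 * sin(2*theta) / g
Convert angle to radians: theta = 62.4 deg = 1.0891 rad
sin(2*theta) = sin(2.1782) = 0.8211
R = 24.76^2 * 0.8211 / 9.81
R = 613.0576 * 0.8211 / 9.81 = 51.3162 m

51.3162 m


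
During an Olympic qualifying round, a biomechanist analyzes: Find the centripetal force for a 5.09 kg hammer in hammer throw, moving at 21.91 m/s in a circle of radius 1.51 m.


Fc = m * v^2 / r
v^2 = 21.91^2 = 480.0481
Fc = 5.09 * 480.0481 / 1.51
Fc = 2443.4448 / 1.51 = 1618.1754 N

1618.1754 N


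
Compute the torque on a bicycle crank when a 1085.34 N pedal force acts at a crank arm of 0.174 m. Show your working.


tau = F * d
tau = 1085.34 * 0.174
tau = 188.8492 N*m

188.8492 N*m


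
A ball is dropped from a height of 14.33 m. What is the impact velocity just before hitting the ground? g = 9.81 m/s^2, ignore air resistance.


v = sqrt(2 * g * h)
v = sqrt(2 * 9.81 * 14.33)
v = sqrt(281.1546) = 16.7677 m/s

16.7677 m/s


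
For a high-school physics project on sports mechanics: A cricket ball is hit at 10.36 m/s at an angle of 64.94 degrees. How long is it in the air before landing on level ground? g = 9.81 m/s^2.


T = 2*v*sin(theta)/g
sin(theta) = sin(64.94 deg) = 0.9059
T = 2*10.36*0.9059 / 9.81
T = 18.7695 / 9.81 = 1.9133 s

1.9133 s


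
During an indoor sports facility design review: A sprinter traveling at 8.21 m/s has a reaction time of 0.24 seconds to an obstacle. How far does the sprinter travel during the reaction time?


d = v * t
d = 8.21 * 0.24
d = 1.9704 m

1.9704 m


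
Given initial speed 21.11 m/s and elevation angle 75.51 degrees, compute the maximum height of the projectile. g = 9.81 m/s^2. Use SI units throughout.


H = (v*sin(theta))^2 / (2*g)
vy = v*sin(theta) = 21.11 * sin(75.51 deg) = 20.4385 m/s
H = vy^2 / (2*g) = 417.7331 / (2*9.81)
H = 417.7331 / 19.62 = 21.2912 m

21.2912 m


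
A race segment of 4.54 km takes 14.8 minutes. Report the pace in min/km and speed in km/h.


Pace = time / distance = 14.8 min / 4.54 km = 3.2599 min/km
Speed = distance / time_in_hours = 4.54 / 0.2467 hr
Speed = 18.4054 km/h

3.2599 min/km, 18.4054 km/h


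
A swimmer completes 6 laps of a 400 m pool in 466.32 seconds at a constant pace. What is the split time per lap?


Split time = total_time / n_laps = 466.32 / 6
Split time = 77.72 s per lap

77.72 s


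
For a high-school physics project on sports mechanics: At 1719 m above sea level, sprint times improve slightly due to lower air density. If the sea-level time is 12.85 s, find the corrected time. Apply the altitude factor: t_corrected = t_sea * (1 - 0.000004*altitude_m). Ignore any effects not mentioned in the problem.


Correction factor = 1 - 0.000004 * 1719 = 0.993124
t_corrected = t_sea * factor = 12.85 * 0.993124
t_corrected = 12.7616 s

12.7616 s


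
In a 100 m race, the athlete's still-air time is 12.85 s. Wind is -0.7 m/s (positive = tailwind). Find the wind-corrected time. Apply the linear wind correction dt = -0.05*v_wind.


dt = -0.05 * v_wind = -0.05 * -0.7 = 0.035 s
t_corrected = t_still + dt = 12.85 + (0.035)
t_corrected = 12.885 s

12.885 s


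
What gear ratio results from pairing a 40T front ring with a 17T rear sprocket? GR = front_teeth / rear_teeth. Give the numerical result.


GR = front_teeth / rear_teeth
GR = 40 / 17
GR = 2.3529

2.3529


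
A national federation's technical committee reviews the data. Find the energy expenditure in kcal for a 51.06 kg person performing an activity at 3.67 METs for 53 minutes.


kcal = MET * mass * time_hr
Convert time: 53 min = 0.8833 hr
kcal = 3.67 * 51.06 * 0.8833
kcal = 165.528 kcal

165.528 kcal


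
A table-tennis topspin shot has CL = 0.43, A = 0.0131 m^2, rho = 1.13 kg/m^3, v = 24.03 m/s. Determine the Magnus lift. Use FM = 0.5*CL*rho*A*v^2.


FM = 0.5 * CL * rho * A * v^2
FM = 0.5 * 0.43 * 1.13 * 0.0131 * 24.03^2
v^2 = 577.4409
FM = 0.5 * 0.43 * 1.13 * 0.0131 * 577.4409 = 1.8378 N

1.8378 N


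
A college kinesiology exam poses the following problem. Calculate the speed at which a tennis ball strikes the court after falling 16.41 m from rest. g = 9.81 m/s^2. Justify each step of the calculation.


v = sqrt(2 * g * h)
v = sqrt(2 * 9.81 * 16.41)
v = sqrt(321.9642) = 17.9434 m/s

17.9434 m/s


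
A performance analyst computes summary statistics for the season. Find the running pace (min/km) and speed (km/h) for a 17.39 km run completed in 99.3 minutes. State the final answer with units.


Pace = time / distance = 99.3 min / 17.39 km = 5.7102 min/km
Speed = distance / time_in_hours = 17.39 / 1.655 hr
Speed = 10.5076 km/h

5.7102 min/km, 10.5076 km/h


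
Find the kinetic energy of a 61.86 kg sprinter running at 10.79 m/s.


KE = 0.5 * m * v^2
KE = 0.5 * 61.86 * 10.79^2
KE = 0.5 * 61.86 * 116.4241 = 3600.9974 J

3600.9974 J


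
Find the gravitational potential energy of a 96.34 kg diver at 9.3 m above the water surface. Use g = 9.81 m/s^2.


PE = m * g * h
PE = 96.34 * 9.81 * 9.3
PE = 945.0954 * 9.3 = 8789.3872 J

8789.3872 J


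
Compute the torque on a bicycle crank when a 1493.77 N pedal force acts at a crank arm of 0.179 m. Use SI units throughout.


tau = F * d
tau = 1493.77 * 0.179
tau = 267.3848 N*m

267.3848 N*m


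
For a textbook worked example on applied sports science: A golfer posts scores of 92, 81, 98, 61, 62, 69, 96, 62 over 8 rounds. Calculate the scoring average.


Average = sum / n
Sum = 621
Average = 621 / 8 = 77.625

77.625


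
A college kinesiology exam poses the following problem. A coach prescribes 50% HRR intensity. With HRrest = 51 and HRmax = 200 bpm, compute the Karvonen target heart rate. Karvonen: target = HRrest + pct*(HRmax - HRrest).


Target = HRrest + pct*(HRmax - HRrest)
Heart rate reserve = HRmax - HRrest = 200 - 51 = 149 bpm
Fraction = 50% = 0.5
Target = 51 + 0.5 * 149
Target = 51 + 74.5 = 125.5 bpm

125.5 bpm


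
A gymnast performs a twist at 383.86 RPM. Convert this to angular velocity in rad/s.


omega = RPM * 2 * pi / 60
omega = 383.86 * 2 * 3.14159 / 60
omega = 2411.8635 / 60 = 40.1977 rad/s

40.1977 rad/s


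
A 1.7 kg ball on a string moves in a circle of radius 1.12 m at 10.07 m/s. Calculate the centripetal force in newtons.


Fc = m * v^2 / r
v^2 = 10.07^2 = 101.4049
Fc = 1.7 * 101.4049 / 1.12
Fc = 172.3883 / 1.12 = 153.9182 N

153.9182 N


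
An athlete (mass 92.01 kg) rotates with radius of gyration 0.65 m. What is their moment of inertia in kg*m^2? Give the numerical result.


I = m * k^2
I = 92.01 * 0.65^2
I = 92.01 * 0.4225 = 38.8742 kg*m^2

38.8742 kg*m^2


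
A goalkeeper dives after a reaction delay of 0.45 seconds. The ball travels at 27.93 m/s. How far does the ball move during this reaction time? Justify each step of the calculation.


d = v * t
d = 27.93 * 0.45
d = 12.5685 m

12.5685 m


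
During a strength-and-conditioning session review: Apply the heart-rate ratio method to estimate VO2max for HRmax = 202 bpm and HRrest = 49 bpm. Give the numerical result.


VO2max = 15.3 * HRmax / HRrest
VO2max = 15.3 * 202 / 49
VO2max = 3090.6 / 49 = 63.0735 mL/kg/min

63.0735 mL/kg/min


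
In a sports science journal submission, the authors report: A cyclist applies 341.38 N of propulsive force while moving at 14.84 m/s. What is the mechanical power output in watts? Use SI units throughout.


P = F * v
P = 341.38 * 14.84
P = 5066.0792 W

5066.0792 W


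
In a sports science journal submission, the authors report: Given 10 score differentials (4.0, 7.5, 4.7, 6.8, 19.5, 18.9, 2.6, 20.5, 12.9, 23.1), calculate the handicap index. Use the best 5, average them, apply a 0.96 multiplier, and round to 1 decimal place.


All differentials: 4.0, 7.5, 4.7, 6.8, 19.5, 18.9, 2.6, 20.5, 12.9, 23.1
Sorted: 2.6, 4.0, 4.7, 6.8, 7.5, 12.9, 18.9, 19.5, 20.5, 23.1
Best 5: 2.6, 4.0, 4.7, 6.8, 7.5
Average of best = 25.6 / 5 = 5.12
Raw index = 5.12 * 0.96 = 4.9152
Handicap index = round(4.9152, 1) = 4.9

4.9


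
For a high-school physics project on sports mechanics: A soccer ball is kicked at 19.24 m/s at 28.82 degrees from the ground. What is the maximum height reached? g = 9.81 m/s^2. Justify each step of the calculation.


H = (v*sin(theta))^2 / (2*g)
vy = v*sin(theta) = 19.24 * sin(28.82 deg) = 9.2748 m/s
H = vy^2 / (2*g) = 86.0224 / (2*9.81)
H = 86.0224 / 19.62 = 4.3844 m

4.3844 m


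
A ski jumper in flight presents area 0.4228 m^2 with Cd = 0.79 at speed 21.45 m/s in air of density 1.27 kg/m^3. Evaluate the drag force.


Fd = 0.5 * Cd * rho * A * v^2
Fd = 0.5 * 0.79 * 1.27 * 0.4228 * 21.45^2
v^2 = 460.1025
Fd = 0.5 * 0.79 * 1.27 * 0.4228 * 460.1025 = 97.5866 N

97.5866 N


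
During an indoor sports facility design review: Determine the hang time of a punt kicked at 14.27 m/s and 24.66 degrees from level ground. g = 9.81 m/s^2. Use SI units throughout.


T = 2*v*sin(theta)/g
sin(theta) = sin(24.66 deg) = 0.4172
T = 2*14.27*0.4172 / 9.81
T = 11.9078 / 9.81 = 1.2138 s

1.2138 s


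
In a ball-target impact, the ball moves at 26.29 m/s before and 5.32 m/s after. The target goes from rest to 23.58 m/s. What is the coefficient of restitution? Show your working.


e = (v2_after - v1_after) / (v1_before - v2_before)
Numerator = 23.58 - 5.32 = 18.26
Denominator = 26.29 - 0 = 26.29
e = 18.26 / 26.29 = 0.6946

0.6946


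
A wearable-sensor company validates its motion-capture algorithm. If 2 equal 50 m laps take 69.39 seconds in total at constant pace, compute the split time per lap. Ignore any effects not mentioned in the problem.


Split time = total_time / n_laps = 69.39 / 2
Split time = 34.695 s per lap

34.695 s


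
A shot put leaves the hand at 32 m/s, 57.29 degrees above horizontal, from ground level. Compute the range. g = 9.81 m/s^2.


R = v^2 * sin(2*theta) / g
Convert angle to radians: theta = 57.29 deg = 0.9999 rad
sin(2*theta) = sin(1.9998) = 0.9094
R = 32^2 * 0.9094 / 9.81
R = 1024 * 0.9094 / 9.81 = 94.9242 m

94.9242 m


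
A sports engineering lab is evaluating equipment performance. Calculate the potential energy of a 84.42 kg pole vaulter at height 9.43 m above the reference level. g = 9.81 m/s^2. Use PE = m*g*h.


PE = m * g * h
PE = 84.42 * 9.81 * 9.43
PE = 828.1602 * 9.43 = 7809.5507 J

7809.5507 J


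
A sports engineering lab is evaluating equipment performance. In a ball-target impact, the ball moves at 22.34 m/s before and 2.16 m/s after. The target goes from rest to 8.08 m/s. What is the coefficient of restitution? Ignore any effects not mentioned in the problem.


e = (v2_after - v1_after) / (v1_before - v2_before)
Numerator = 8.08 - 2.16 = 5.92
Denominator = 22.34 - 0 = 22.34
e = 5.92 / 22.34 = 0.265

0.265


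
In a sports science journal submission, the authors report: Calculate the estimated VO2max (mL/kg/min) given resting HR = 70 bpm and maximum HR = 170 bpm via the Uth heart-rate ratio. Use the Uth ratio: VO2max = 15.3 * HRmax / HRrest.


VO2max = 15.3 * HRmax / HRrest
VO2max = 15.3 * 170 / 70
VO2max = 2601 / 70 = 37.1571 mL/kg/min

37.1571 mL/kg/min


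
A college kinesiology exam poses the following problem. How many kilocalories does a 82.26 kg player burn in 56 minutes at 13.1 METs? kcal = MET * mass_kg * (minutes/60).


kcal = MET * mass * time_hr
Convert time: 56 min = 0.9333 hr
kcal = 13.1 * 82.26 * 0.9333
kcal = 1005.7656 kcal

1005.7656 kcal


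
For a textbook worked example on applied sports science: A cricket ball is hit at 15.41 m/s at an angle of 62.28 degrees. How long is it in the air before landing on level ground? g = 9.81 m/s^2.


T = 2*v*sin(theta)/g
sin(theta) = sin(62.28 deg) = 0.8852
T = 2*15.41*0.8852 / 9.81
T = 27.2828 / 9.81 = 2.7811 s

2.7811 s
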